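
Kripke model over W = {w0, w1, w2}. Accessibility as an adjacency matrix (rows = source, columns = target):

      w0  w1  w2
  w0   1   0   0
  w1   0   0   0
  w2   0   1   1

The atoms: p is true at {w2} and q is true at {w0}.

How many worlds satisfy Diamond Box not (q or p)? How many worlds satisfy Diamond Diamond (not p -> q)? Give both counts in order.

1 and 2

For Diamond Box not (q or p):
w0: successors {w0}; Box not (q or p) there: w0:F. ✗
w1: no successors, so Diamond Box not (q or p) fails. ✗
w2: successors {w1, w2}; Box not (q or p) there: w1:T, w2:F. ✓
— 1 world.
For Diamond Diamond (not p -> q):
w0: successors {w0}; Diamond (not p -> q) there: w0:T. ✓
w1: no successors, so Diamond Diamond (not p -> q) fails. ✗
w2: successors {w1, w2}; Diamond (not p -> q) there: w1:F, w2:T. ✓
— 2 worlds.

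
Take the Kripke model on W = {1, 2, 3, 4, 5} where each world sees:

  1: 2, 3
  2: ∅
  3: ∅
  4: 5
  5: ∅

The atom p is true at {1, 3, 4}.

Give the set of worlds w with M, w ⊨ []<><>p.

1: successors {2, 3}; <><>p there: 2:F, 3:F. ✗
2: no successors, so []<><>p holds vacuously. ✓
3: no successors, so []<><>p holds vacuously. ✓
4: successors {5}; <><>p there: 5:F. ✗
5: no successors, so []<><>p holds vacuously. ✓

{2, 3, 5}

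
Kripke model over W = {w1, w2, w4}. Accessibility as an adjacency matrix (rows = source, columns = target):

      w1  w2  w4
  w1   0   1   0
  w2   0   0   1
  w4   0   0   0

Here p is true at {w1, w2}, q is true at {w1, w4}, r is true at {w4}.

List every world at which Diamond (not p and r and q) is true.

w1: successors {w2}; not p and r and q there: w2:F. ✗
w2: successors {w4}; not p and r and q there: w4:T. ✓
w4: no successors, so Diamond (not p and r and q) fails. ✗

{w2}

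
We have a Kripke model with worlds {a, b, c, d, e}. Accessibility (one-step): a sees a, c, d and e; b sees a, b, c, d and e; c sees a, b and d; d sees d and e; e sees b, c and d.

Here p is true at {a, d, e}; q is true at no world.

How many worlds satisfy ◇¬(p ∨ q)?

4

a: successors {a, c, d, e}; ¬(p ∨ q) there: a:F, c:T, d:F, e:F. ✓
b: successors {a, b, c, d, e}; ¬(p ∨ q) there: a:F, b:T, c:T, d:F, e:F. ✓
c: successors {a, b, d}; ¬(p ∨ q) there: a:F, b:T, d:F. ✓
d: successors {d, e}; ¬(p ∨ q) there: d:F, e:F. ✗
e: successors {b, c, d}; ¬(p ∨ q) there: b:T, c:T, d:F. ✓
Satisfying worlds: {a, b, c, e}.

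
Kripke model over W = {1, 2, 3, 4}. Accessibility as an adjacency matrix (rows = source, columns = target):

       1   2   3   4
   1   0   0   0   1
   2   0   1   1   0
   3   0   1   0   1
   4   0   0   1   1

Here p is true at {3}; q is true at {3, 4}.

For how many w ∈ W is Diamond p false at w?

1: successors {4}; p there: 4:F. ✗
2: successors {2, 3}; p there: 2:F, 3:T. ✓
3: successors {2, 4}; p there: 2:F, 4:F. ✗
4: successors {3, 4}; p there: 3:T, 4:F. ✓
Satisfying worlds: {2, 4}.
So Diamond p fails at the other 2 worlds.

2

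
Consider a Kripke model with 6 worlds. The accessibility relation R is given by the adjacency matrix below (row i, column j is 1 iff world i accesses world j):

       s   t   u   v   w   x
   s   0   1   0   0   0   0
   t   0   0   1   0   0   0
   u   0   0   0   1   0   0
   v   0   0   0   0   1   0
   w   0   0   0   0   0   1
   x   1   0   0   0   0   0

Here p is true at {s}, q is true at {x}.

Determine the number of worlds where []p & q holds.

1

s: []p is F, q is F. ✗
t: []p is F, q is F. ✗
u: []p is F, q is F. ✗
v: []p is F, q is F. ✗
w: []p is F, q is F. ✗
x: []p is T, q is T. ✓
Satisfying worlds: {x}.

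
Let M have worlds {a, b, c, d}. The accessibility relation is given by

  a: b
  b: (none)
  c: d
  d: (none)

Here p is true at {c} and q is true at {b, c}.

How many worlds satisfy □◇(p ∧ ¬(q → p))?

a: successors {b}; ◇(p ∧ ¬(q → p)) there: b:F. ✗
b: no successors, so □◇(p ∧ ¬(q → p)) holds vacuously. ✓
c: successors {d}; ◇(p ∧ ¬(q → p)) there: d:F. ✗
d: no successors, so □◇(p ∧ ¬(q → p)) holds vacuously. ✓
Satisfying worlds: {b, d}.

2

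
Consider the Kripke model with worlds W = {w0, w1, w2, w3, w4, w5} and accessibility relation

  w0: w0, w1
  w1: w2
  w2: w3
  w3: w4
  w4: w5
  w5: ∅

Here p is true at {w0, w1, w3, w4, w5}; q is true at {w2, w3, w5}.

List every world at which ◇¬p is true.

w0: successors {w0, w1}; ¬p there: w0:F, w1:F. ✗
w1: successors {w2}; ¬p there: w2:T. ✓
w2: successors {w3}; ¬p there: w3:F. ✗
w3: successors {w4}; ¬p there: w4:F. ✗
w4: successors {w5}; ¬p there: w5:F. ✗
w5: no successors, so ◇¬p fails. ✗

{w1}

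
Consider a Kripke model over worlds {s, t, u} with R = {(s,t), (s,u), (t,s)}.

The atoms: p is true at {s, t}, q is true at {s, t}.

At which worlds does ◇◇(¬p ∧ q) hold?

s: successors {t, u}; ◇(¬p ∧ q) there: t:F, u:F. ✗
t: successors {s}; ◇(¬p ∧ q) there: s:F. ✗
u: no successors, so ◇◇(¬p ∧ q) fails. ✗

∅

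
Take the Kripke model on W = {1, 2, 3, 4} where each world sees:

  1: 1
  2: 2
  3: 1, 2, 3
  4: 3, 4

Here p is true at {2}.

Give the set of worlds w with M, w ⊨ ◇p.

1: successors {1}; p there: 1:F. ✗
2: successors {2}; p there: 2:T. ✓
3: successors {1, 2, 3}; p there: 1:F, 2:T, 3:F. ✓
4: successors {3, 4}; p there: 3:F, 4:F. ✗

{2, 3}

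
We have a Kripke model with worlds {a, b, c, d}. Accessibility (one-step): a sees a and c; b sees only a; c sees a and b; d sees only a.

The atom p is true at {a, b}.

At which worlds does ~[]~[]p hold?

a: []~[]p is F. ✓
b: []~[]p is T. ✗
c: []~[]p is F. ✓
d: []~[]p is T. ✗

{a, c}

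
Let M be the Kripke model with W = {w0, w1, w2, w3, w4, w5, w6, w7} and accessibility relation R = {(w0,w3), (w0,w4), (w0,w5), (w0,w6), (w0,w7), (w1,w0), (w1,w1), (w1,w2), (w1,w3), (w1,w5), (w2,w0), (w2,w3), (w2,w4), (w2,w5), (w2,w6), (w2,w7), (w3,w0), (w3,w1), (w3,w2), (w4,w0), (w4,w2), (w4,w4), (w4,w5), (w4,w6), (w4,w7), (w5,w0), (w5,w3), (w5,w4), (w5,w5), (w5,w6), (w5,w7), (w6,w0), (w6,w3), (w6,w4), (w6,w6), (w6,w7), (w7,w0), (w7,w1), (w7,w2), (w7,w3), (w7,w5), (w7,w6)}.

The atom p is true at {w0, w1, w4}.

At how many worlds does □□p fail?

8

w0: successors {w3, w4, w5, w6, w7}; □p there: w3:F, w4:F, w5:F, w6:F, w7:F. ✗
w1: successors {w0, w1, w2, w3, w5}; □p there: w0:F, w1:F, w2:F, w3:F, w5:F. ✗
w2: successors {w0, w3, w4, w5, w6, w7}; □p there: w0:F, w3:F, w4:F, w5:F, w6:F, w7:F. ✗
w3: successors {w0, w1, w2}; □p there: w0:F, w1:F, w2:F. ✗
w4: successors {w0, w2, w4, w5, w6, w7}; □p there: w0:F, w2:F, w4:F, w5:F, w6:F, w7:F. ✗
w5: successors {w0, w3, w4, w5, w6, w7}; □p there: w0:F, w3:F, w4:F, w5:F, w6:F, w7:F. ✗
w6: successors {w0, w3, w4, w6, w7}; □p there: w0:F, w3:F, w4:F, w6:F, w7:F. ✗
w7: successors {w0, w1, w2, w3, w5, w6}; □p there: w0:F, w1:F, w2:F, w3:F, w5:F, w6:F. ✗
Satisfying worlds: ∅.
So □□p fails at the other 8 worlds.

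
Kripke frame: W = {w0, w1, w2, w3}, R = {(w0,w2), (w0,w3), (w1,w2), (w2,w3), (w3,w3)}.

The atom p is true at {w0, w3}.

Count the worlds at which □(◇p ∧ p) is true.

w0: successors {w2, w3}; ◇p ∧ p there: w2:F, w3:T. ✗
w1: successors {w2}; ◇p ∧ p there: w2:F. ✗
w2: successors {w3}; ◇p ∧ p there: w3:T. ✓
w3: successors {w3}; ◇p ∧ p there: w3:T. ✓
Satisfying worlds: {w2, w3}.

2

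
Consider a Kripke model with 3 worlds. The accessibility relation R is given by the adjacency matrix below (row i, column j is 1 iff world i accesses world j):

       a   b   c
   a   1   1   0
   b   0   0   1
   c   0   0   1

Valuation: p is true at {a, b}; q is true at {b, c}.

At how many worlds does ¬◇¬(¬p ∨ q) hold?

2

a: ◇¬(¬p ∨ q) is T. ✗
b: ◇¬(¬p ∨ q) is F. ✓
c: ◇¬(¬p ∨ q) is F. ✓
Satisfying worlds: {b, c}.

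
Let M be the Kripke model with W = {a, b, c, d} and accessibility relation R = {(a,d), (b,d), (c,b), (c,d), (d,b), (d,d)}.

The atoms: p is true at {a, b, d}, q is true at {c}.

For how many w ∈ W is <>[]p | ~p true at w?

4

a: <>[]p is T, ~p is F. ✓
b: <>[]p is T, ~p is F. ✓
c: <>[]p is T, ~p is T. ✓
d: <>[]p is T, ~p is F. ✓
Satisfying worlds: {a, b, c, d}.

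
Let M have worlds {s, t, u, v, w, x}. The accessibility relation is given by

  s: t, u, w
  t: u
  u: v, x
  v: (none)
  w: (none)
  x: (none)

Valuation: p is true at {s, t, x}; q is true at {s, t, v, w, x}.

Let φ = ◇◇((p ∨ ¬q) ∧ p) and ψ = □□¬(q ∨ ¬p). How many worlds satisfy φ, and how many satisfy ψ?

For ◇◇((p ∨ ¬q) ∧ p):
s: successors {t, u, w}; ◇((p ∨ ¬q) ∧ p) there: t:F, u:T, w:F. ✓
t: successors {u}; ◇((p ∨ ¬q) ∧ p) there: u:T. ✓
u: successors {v, x}; ◇((p ∨ ¬q) ∧ p) there: v:F, x:F. ✗
v: no successors, so ◇◇((p ∨ ¬q) ∧ p) fails. ✗
w: no successors, so ◇◇((p ∨ ¬q) ∧ p) fails. ✗
x: no successors, so ◇◇((p ∨ ¬q) ∧ p) fails. ✗
— 2 worlds.
For □□¬(q ∨ ¬p):
s: successors {t, u, w}; □¬(q ∨ ¬p) there: t:F, u:F, w:T. ✗
t: successors {u}; □¬(q ∨ ¬p) there: u:F. ✗
u: successors {v, x}; □¬(q ∨ ¬p) there: v:T, x:T. ✓
v: no successors, so □□¬(q ∨ ¬p) holds vacuously. ✓
w: no successors, so □□¬(q ∨ ¬p) holds vacuously. ✓
x: no successors, so □□¬(q ∨ ¬p) holds vacuously. ✓
— 4 worlds.

2 and 4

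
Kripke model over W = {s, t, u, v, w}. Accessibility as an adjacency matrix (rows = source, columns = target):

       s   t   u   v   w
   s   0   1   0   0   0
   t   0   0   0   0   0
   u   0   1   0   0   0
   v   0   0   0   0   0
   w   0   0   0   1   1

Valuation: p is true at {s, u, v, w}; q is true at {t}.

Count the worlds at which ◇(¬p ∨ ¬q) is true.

3

s: successors {t}; ¬p ∨ ¬q there: t:T. ✓
t: no successors, so ◇(¬p ∨ ¬q) fails. ✗
u: successors {t}; ¬p ∨ ¬q there: t:T. ✓
v: no successors, so ◇(¬p ∨ ¬q) fails. ✗
w: successors {v, w}; ¬p ∨ ¬q there: v:T, w:T. ✓
Satisfying worlds: {s, u, w}.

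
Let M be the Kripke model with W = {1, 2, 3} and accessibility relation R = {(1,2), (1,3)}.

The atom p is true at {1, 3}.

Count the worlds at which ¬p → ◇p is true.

2

1: ¬p is F, ◇p is T. ✓
2: ¬p is T, ◇p is F. ✗
3: ¬p is F, ◇p is F. ✓
Satisfying worlds: {1, 3}.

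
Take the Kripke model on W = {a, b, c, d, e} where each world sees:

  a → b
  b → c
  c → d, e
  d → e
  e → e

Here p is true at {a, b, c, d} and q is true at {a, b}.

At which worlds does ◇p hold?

a: successors {b}; p there: b:T. ✓
b: successors {c}; p there: c:T. ✓
c: successors {d, e}; p there: d:T, e:F. ✓
d: successors {e}; p there: e:F. ✗
e: successors {e}; p there: e:F. ✗

{a, b, c}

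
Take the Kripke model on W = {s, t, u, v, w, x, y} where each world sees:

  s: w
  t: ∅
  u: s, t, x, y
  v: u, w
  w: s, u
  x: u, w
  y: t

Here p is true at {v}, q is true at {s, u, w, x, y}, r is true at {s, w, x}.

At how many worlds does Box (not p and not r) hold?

s: successors {w}; not p and not r there: w:F. ✗
t: no successors, so Box (not p and not r) holds vacuously. ✓
u: successors {s, t, x, y}; not p and not r there: s:F, t:T, x:F, y:T. ✗
v: successors {u, w}; not p and not r there: u:T, w:F. ✗
w: successors {s, u}; not p and not r there: s:F, u:T. ✗
x: successors {u, w}; not p and not r there: u:T, w:F. ✗
y: successors {t}; not p and not r there: t:T. ✓
Satisfying worlds: {t, y}.

2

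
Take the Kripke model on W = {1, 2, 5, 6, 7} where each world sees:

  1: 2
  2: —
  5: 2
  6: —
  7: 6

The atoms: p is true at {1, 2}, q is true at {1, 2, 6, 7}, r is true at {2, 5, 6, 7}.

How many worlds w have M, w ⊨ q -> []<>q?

3

1: q is T, []<>q is F. ✗
2: q is T, []<>q is T. ✓
5: q is F, []<>q is F. ✓
6: q is T, []<>q is T. ✓
7: q is T, []<>q is F. ✗
Satisfying worlds: {2, 5, 6}.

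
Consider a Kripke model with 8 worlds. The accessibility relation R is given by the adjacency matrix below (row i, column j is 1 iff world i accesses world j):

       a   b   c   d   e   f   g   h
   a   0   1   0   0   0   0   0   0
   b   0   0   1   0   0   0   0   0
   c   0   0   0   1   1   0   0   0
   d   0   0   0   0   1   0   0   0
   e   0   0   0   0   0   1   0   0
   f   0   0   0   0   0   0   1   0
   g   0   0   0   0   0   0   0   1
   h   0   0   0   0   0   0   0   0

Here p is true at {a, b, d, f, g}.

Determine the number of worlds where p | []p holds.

7

a: p is T, []p is T. ✓
b: p is T, []p is F. ✓
c: p is F, []p is F. ✗
d: p is T, []p is F. ✓
e: p is F, []p is T. ✓
f: p is T, []p is T. ✓
g: p is T, []p is F. ✓
h: p is F, []p is T. ✓
Satisfying worlds: {a, b, d, e, f, g, h}.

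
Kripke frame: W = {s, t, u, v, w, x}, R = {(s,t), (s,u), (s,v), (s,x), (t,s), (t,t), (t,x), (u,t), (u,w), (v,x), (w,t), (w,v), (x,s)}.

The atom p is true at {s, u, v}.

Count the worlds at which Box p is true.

s: successors {t, u, v, x}; p there: t:F, u:T, v:T, x:F. ✗
t: successors {s, t, x}; p there: s:T, t:F, x:F. ✗
u: successors {t, w}; p there: t:F, w:F. ✗
v: successors {x}; p there: x:F. ✗
w: successors {t, v}; p there: t:F, v:T. ✗
x: successors {s}; p there: s:T. ✓
Satisfying worlds: {x}.

1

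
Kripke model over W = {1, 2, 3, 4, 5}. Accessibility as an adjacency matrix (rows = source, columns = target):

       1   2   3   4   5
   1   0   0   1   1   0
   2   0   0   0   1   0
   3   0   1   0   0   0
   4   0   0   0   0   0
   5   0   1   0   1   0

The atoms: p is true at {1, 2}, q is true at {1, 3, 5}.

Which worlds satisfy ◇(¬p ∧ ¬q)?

{1, 2, 5}

1: successors {3, 4}; ¬p ∧ ¬q there: 3:F, 4:T. ✓
2: successors {4}; ¬p ∧ ¬q there: 4:T. ✓
3: successors {2}; ¬p ∧ ¬q there: 2:F. ✗
4: no successors, so ◇(¬p ∧ ¬q) fails. ✗
5: successors {2, 4}; ¬p ∧ ¬q there: 2:F, 4:T. ✓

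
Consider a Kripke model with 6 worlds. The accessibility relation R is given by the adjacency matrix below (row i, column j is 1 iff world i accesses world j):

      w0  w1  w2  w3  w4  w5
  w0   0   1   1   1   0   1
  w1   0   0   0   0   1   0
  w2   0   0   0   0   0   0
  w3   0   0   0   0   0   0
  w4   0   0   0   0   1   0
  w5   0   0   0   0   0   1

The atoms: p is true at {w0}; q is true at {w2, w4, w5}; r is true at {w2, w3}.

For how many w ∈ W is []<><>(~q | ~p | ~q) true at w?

5

w0: successors {w1, w2, w3, w5}; <><>(~q | ~p | ~q) there: w1:T, w2:F, w3:F, w5:T. ✗
w1: successors {w4}; <><>(~q | ~p | ~q) there: w4:T. ✓
w2: no successors, so []<><>(~q | ~p | ~q) holds vacuously. ✓
w3: no successors, so []<><>(~q | ~p | ~q) holds vacuously. ✓
w4: successors {w4}; <><>(~q | ~p | ~q) there: w4:T. ✓
w5: successors {w5}; <><>(~q | ~p | ~q) there: w5:T. ✓
Satisfying worlds: {w1, w2, w3, w4, w5}.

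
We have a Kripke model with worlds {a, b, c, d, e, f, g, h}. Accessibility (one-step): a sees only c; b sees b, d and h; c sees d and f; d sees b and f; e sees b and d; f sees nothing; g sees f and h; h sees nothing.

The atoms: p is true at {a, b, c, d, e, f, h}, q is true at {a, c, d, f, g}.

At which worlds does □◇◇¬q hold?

{a, e, f, h}

a: successors {c}; ◇◇¬q there: c:T. ✓
b: successors {b, d, h}; ◇◇¬q there: b:T, d:T, h:F. ✗
c: successors {d, f}; ◇◇¬q there: d:T, f:F. ✗
d: successors {b, f}; ◇◇¬q there: b:T, f:F. ✗
e: successors {b, d}; ◇◇¬q there: b:T, d:T. ✓
f: no successors, so □◇◇¬q holds vacuously. ✓
g: successors {f, h}; ◇◇¬q there: f:F, h:F. ✗
h: no successors, so □◇◇¬q holds vacuously. ✓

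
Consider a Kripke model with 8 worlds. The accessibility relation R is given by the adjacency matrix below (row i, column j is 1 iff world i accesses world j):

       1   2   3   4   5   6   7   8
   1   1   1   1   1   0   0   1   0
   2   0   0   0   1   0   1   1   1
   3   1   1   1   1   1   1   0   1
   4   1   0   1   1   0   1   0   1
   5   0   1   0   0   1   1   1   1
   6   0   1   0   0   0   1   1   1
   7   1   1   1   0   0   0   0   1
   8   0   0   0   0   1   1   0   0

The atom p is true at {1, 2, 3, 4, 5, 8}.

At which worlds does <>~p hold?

{1, 2, 3, 4, 5, 6, 8}

1: successors {1, 2, 3, 4, 7}; ~p there: 1:F, 2:F, 3:F, 4:F, 7:T. ✓
2: successors {4, 6, 7, 8}; ~p there: 4:F, 6:T, 7:T, 8:F. ✓
3: successors {1, 2, 3, 4, 5, 6, 8}; ~p there: 1:F, 2:F, 3:F, 4:F, 5:F, 6:T, 8:F. ✓
4: successors {1, 3, 4, 6, 8}; ~p there: 1:F, 3:F, 4:F, 6:T, 8:F. ✓
5: successors {2, 5, 6, 7, 8}; ~p there: 2:F, 5:F, 6:T, 7:T, 8:F. ✓
6: successors {2, 6, 7, 8}; ~p there: 2:F, 6:T, 7:T, 8:F. ✓
7: successors {1, 2, 3, 8}; ~p there: 1:F, 2:F, 3:F, 8:F. ✗
8: successors {5, 6}; ~p there: 5:F, 6:T. ✓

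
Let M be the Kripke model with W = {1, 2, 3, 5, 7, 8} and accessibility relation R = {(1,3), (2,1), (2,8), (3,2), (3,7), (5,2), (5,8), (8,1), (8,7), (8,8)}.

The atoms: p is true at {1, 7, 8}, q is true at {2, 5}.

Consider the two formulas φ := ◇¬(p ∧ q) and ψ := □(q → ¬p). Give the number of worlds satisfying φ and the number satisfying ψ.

5 and 6

For ◇¬(p ∧ q):
1: successors {3}; ¬(p ∧ q) there: 3:T. ✓
2: successors {1, 8}; ¬(p ∧ q) there: 1:T, 8:T. ✓
3: successors {2, 7}; ¬(p ∧ q) there: 2:T, 7:T. ✓
5: successors {2, 8}; ¬(p ∧ q) there: 2:T, 8:T. ✓
7: no successors, so ◇¬(p ∧ q) fails. ✗
8: successors {1, 7, 8}; ¬(p ∧ q) there: 1:T, 7:T, 8:T. ✓
— 5 worlds.
For □(q → ¬p):
1: successors {3}; q → ¬p there: 3:T. ✓
2: successors {1, 8}; q → ¬p there: 1:T, 8:T. ✓
3: successors {2, 7}; q → ¬p there: 2:T, 7:T. ✓
5: successors {2, 8}; q → ¬p there: 2:T, 8:T. ✓
7: no successors, so □(q → ¬p) holds vacuously. ✓
8: successors {1, 7, 8}; q → ¬p there: 1:T, 7:T, 8:T. ✓
— 6 worlds.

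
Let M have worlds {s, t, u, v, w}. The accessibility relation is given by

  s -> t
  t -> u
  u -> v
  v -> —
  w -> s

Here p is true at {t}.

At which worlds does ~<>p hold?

{t, u, v, w}

s: <>p is T. ✗
t: <>p is F. ✓
u: <>p is F. ✓
v: <>p is F. ✓
w: <>p is F. ✓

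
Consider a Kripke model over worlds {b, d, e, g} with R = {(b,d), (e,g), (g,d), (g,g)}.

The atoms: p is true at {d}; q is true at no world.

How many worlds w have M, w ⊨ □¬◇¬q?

b: successors {d}; ¬◇¬q there: d:T. ✓
d: no successors, so □¬◇¬q holds vacuously. ✓
e: successors {g}; ¬◇¬q there: g:F. ✗
g: successors {d, g}; ¬◇¬q there: d:T, g:F. ✗
Satisfying worlds: {b, d}.

2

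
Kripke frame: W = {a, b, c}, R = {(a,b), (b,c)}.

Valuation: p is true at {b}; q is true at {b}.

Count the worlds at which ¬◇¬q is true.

a: ◇¬q is F. ✓
b: ◇¬q is T. ✗
c: ◇¬q is F. ✓
Satisfying worlds: {a, c}.

2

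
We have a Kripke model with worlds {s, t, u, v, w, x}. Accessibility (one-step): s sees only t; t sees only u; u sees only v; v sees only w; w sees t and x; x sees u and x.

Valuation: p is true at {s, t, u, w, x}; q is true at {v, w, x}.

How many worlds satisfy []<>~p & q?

s: []<>~p is F, q is F. ✗
t: []<>~p is T, q is F. ✗
u: []<>~p is F, q is F. ✗
v: []<>~p is F, q is T. ✗
w: []<>~p is F, q is T. ✗
x: []<>~p is F, q is T. ✗
Satisfying worlds: ∅.

0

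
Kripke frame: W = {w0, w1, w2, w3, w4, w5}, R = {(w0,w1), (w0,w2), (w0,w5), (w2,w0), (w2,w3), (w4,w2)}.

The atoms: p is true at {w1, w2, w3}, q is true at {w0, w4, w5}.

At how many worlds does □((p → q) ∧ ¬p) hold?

3

w0: successors {w1, w2, w5}; (p → q) ∧ ¬p there: w1:F, w2:F, w5:T. ✗
w1: no successors, so □((p → q) ∧ ¬p) holds vacuously. ✓
w2: successors {w0, w3}; (p → q) ∧ ¬p there: w0:T, w3:F. ✗
w3: no successors, so □((p → q) ∧ ¬p) holds vacuously. ✓
w4: successors {w2}; (p → q) ∧ ¬p there: w2:F. ✗
w5: no successors, so □((p → q) ∧ ¬p) holds vacuously. ✓
Satisfying worlds: {w1, w3, w5}.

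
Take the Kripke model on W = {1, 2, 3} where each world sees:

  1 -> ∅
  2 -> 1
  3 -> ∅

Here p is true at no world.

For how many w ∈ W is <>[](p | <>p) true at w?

1

1: no successors, so <>[](p | <>p) fails. ✗
2: successors {1}; [](p | <>p) there: 1:T. ✓
3: no successors, so <>[](p | <>p) fails. ✗
Satisfying worlds: {2}.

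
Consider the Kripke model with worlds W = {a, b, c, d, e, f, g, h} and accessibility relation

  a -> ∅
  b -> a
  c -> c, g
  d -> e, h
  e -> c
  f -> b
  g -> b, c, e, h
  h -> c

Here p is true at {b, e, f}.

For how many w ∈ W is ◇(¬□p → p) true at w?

4

a: no successors, so ◇(¬□p → p) fails. ✗
b: successors {a}; ¬□p → p there: a:T. ✓
c: successors {c, g}; ¬□p → p there: c:F, g:F. ✗
d: successors {e, h}; ¬□p → p there: e:T, h:F. ✓
e: successors {c}; ¬□p → p there: c:F. ✗
f: successors {b}; ¬□p → p there: b:T. ✓
g: successors {b, c, e, h}; ¬□p → p there: b:T, c:F, e:T, h:F. ✓
h: successors {c}; ¬□p → p there: c:F. ✗
Satisfying worlds: {b, d, f, g}.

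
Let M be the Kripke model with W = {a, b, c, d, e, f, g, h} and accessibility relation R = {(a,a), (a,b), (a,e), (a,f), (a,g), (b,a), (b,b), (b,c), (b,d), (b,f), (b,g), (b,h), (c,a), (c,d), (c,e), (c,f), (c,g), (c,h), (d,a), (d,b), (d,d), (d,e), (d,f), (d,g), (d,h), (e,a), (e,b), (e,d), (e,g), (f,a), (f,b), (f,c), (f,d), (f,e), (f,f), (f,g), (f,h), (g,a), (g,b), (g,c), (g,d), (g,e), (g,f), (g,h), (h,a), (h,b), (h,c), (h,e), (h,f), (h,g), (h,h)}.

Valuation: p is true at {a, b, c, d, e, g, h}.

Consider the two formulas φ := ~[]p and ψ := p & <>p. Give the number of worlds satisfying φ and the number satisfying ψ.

For ~[]p:
a: []p is F. ✓
b: []p is F. ✓
c: []p is F. ✓
d: []p is F. ✓
e: []p is T. ✗
f: []p is F. ✓
g: []p is F. ✓
h: []p is F. ✓
— 7 worlds.
For p & <>p:
a: p is T, <>p is T. ✓
b: p is T, <>p is T. ✓
c: p is T, <>p is T. ✓
d: p is T, <>p is T. ✓
e: p is T, <>p is T. ✓
f: p is F, <>p is T. ✗
g: p is T, <>p is T. ✓
h: p is T, <>p is T. ✓
— 7 worlds.

7 and 7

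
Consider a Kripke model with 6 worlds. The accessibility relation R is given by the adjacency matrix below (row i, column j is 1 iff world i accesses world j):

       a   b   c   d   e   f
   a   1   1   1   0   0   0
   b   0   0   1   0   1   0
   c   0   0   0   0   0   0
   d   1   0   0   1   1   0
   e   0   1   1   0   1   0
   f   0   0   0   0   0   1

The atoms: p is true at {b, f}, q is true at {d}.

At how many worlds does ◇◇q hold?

a: successors {a, b, c}; ◇q there: a:F, b:F, c:F. ✗
b: successors {c, e}; ◇q there: c:F, e:F. ✗
c: no successors, so ◇◇q fails. ✗
d: successors {a, d, e}; ◇q there: a:F, d:T, e:F. ✓
e: successors {b, c, e}; ◇q there: b:F, c:F, e:F. ✗
f: successors {f}; ◇q there: f:F. ✗
Satisfying worlds: {d}.

1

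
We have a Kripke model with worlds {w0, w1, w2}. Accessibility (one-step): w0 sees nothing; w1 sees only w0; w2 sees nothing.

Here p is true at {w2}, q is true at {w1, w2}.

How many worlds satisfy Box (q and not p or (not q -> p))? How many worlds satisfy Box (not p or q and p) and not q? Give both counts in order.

2 and 1

For Box (q and not p or (not q -> p)):
w0: no successors, so Box (q and not p or (not q -> p)) holds vacuously. ✓
w1: successors {w0}; q and not p or (not q -> p) there: w0:F. ✗
w2: no successors, so Box (q and not p or (not q -> p)) holds vacuously. ✓
— 2 worlds.
For Box (not p or q and p) and not q:
w0: Box (not p or q and p) is T, not q is T. ✓
w1: Box (not p or q and p) is T, not q is F. ✗
w2: Box (not p or q and p) is T, not q is F. ✗
— 1 world.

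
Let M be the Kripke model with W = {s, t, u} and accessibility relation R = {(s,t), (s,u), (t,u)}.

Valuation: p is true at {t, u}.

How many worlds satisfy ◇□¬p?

2

s: successors {t, u}; □¬p there: t:F, u:T. ✓
t: successors {u}; □¬p there: u:T. ✓
u: no successors, so ◇□¬p fails. ✗
Satisfying worlds: {s, t}.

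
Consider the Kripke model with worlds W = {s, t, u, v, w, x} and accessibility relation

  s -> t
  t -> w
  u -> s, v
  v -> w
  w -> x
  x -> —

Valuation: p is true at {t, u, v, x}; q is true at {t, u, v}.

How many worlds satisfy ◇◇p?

s: successors {t}; ◇p there: t:F. ✗
t: successors {w}; ◇p there: w:T. ✓
u: successors {s, v}; ◇p there: s:T, v:F. ✓
v: successors {w}; ◇p there: w:T. ✓
w: successors {x}; ◇p there: x:F. ✗
x: no successors, so ◇◇p fails. ✗
Satisfying worlds: {t, u, v}.

3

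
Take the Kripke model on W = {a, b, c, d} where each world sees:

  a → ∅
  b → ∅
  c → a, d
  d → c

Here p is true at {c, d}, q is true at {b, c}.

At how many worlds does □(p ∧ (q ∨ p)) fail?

a: no successors, so □(p ∧ (q ∨ p)) holds vacuously. ✓
b: no successors, so □(p ∧ (q ∨ p)) holds vacuously. ✓
c: successors {a, d}; p ∧ (q ∨ p) there: a:F, d:T. ✗
d: successors {c}; p ∧ (q ∨ p) there: c:T. ✓
Satisfying worlds: {a, b, d}.
So □(p ∧ (q ∨ p)) fails at the other 1 world.

1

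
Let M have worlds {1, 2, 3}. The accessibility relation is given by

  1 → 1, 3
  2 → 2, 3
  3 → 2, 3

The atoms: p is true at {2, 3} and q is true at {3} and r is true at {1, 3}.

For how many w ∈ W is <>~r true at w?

1: successors {1, 3}; ~r there: 1:F, 3:F. ✗
2: successors {2, 3}; ~r there: 2:T, 3:F. ✓
3: successors {2, 3}; ~r there: 2:T, 3:F. ✓
Satisfying worlds: {2, 3}.

2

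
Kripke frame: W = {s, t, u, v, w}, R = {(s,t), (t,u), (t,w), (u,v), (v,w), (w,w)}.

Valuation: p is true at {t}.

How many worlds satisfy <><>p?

0

s: successors {t}; <>p there: t:F. ✗
t: successors {u, w}; <>p there: u:F, w:F. ✗
u: successors {v}; <>p there: v:F. ✗
v: successors {w}; <>p there: w:F. ✗
w: successors {w}; <>p there: w:F. ✗
Satisfying worlds: ∅.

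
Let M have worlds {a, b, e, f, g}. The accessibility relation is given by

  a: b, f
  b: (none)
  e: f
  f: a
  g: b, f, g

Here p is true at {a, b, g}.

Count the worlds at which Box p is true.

2

a: successors {b, f}; p there: b:T, f:F. ✗
b: no successors, so Box p holds vacuously. ✓
e: successors {f}; p there: f:F. ✗
f: successors {a}; p there: a:T. ✓
g: successors {b, f, g}; p there: b:T, f:F, g:T. ✗
Satisfying worlds: {b, f}.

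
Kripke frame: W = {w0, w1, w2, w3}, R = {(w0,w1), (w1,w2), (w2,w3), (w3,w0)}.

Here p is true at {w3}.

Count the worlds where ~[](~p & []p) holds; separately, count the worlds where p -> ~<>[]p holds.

3 and 4

For ~[](~p & []p):
w0: [](~p & []p) is F. ✓
w1: [](~p & []p) is T. ✗
w2: [](~p & []p) is F. ✓
w3: [](~p & []p) is F. ✓
— 3 worlds.
For p -> ~<>[]p:
w0: p is F, ~<>[]p is T. ✓
w1: p is F, ~<>[]p is F. ✓
w2: p is F, ~<>[]p is T. ✓
w3: p is T, ~<>[]p is T. ✓
— 4 worlds.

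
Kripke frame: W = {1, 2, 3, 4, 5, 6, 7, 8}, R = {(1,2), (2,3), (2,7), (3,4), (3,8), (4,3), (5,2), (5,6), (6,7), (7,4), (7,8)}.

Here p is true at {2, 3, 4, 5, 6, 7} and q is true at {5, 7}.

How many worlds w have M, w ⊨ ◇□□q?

2

1: successors {2}; □□q there: 2:F. ✗
2: successors {3, 7}; □□q there: 3:F, 7:F. ✗
3: successors {4, 8}; □□q there: 4:F, 8:T. ✓
4: successors {3}; □□q there: 3:F. ✗
5: successors {2, 6}; □□q there: 2:F, 6:F. ✗
6: successors {7}; □□q there: 7:F. ✗
7: successors {4, 8}; □□q there: 4:F, 8:T. ✓
8: no successors, so ◇□□q fails. ✗
Satisfying worlds: {3, 7}.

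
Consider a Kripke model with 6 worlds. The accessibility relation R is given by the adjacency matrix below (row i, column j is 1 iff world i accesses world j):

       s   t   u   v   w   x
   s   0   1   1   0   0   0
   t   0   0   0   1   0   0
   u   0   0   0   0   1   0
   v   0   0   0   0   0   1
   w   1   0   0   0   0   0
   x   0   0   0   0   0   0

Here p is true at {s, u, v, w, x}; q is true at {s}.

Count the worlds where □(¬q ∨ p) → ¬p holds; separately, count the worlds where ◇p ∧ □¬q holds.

1 and 4

For □(¬q ∨ p) → ¬p:
s: □(¬q ∨ p) is T, ¬p is F. ✗
t: □(¬q ∨ p) is T, ¬p is T. ✓
u: □(¬q ∨ p) is T, ¬p is F. ✗
v: □(¬q ∨ p) is T, ¬p is F. ✗
w: □(¬q ∨ p) is T, ¬p is F. ✗
x: □(¬q ∨ p) is T, ¬p is F. ✗
— 1 world.
For ◇p ∧ □¬q:
s: ◇p is T, □¬q is T. ✓
t: ◇p is T, □¬q is T. ✓
u: ◇p is T, □¬q is T. ✓
v: ◇p is T, □¬q is T. ✓
w: ◇p is T, □¬q is F. ✗
x: ◇p is F, □¬q is T. ✗
— 4 worlds.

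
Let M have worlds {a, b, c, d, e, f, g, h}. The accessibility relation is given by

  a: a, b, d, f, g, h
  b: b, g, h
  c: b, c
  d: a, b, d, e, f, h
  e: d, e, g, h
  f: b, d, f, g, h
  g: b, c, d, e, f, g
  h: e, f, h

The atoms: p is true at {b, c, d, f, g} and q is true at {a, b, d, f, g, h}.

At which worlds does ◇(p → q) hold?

{a, b, c, d, e, f, g, h}

a: successors {a, b, d, f, g, h}; p → q there: a:T, b:T, d:T, f:T, g:T, h:T. ✓
b: successors {b, g, h}; p → q there: b:T, g:T, h:T. ✓
c: successors {b, c}; p → q there: b:T, c:F. ✓
d: successors {a, b, d, e, f, h}; p → q there: a:T, b:T, d:T, e:T, f:T, h:T. ✓
e: successors {d, e, g, h}; p → q there: d:T, e:T, g:T, h:T. ✓
f: successors {b, d, f, g, h}; p → q there: b:T, d:T, f:T, g:T, h:T. ✓
g: successors {b, c, d, e, f, g}; p → q there: b:T, c:F, d:T, e:T, f:T, g:T. ✓
h: successors {e, f, h}; p → q there: e:T, f:T, h:T. ✓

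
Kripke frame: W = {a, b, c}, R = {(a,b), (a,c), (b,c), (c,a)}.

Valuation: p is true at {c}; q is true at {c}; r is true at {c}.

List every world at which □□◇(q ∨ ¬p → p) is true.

a: successors {b, c}; □◇(q ∨ ¬p → p) there: b:F, c:T. ✗
b: successors {c}; □◇(q ∨ ¬p → p) there: c:T. ✓
c: successors {a}; □◇(q ∨ ¬p → p) there: a:F. ✗

{b}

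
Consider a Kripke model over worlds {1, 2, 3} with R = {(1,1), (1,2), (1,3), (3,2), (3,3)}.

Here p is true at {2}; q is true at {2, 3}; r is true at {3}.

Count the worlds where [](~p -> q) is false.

1: successors {1, 2, 3}; ~p -> q there: 1:F, 2:T, 3:T. ✗
2: no successors, so [](~p -> q) holds vacuously. ✓
3: successors {2, 3}; ~p -> q there: 2:T, 3:T. ✓
Satisfying worlds: {2, 3}.
So [](~p -> q) fails at the other 1 world.

1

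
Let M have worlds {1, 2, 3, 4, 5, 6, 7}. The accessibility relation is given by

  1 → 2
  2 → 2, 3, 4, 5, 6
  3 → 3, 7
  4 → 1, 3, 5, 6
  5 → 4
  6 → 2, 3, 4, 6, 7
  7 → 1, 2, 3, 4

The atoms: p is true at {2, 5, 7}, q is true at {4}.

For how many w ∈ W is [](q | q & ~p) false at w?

1: successors {2}; q | q & ~p there: 2:F. ✗
2: successors {2, 3, 4, 5, 6}; q | q & ~p there: 2:F, 3:F, 4:T, 5:F, 6:F. ✗
3: successors {3, 7}; q | q & ~p there: 3:F, 7:F. ✗
4: successors {1, 3, 5, 6}; q | q & ~p there: 1:F, 3:F, 5:F, 6:F. ✗
5: successors {4}; q | q & ~p there: 4:T. ✓
6: successors {2, 3, 4, 6, 7}; q | q & ~p there: 2:F, 3:F, 4:T, 6:F, 7:F. ✗
7: successors {1, 2, 3, 4}; q | q & ~p there: 1:F, 2:F, 3:F, 4:T. ✗
Satisfying worlds: {5}.
So [](q | q & ~p) fails at the other 6 worlds.

6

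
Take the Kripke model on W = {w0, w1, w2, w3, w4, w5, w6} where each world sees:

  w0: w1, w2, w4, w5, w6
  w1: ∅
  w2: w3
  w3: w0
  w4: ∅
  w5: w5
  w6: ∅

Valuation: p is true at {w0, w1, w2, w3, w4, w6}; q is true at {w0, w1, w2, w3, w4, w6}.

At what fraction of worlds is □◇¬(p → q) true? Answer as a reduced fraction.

w0: successors {w1, w2, w4, w5, w6}; ◇¬(p → q) there: w1:F, w2:F, w4:F, w5:F, w6:F. ✗
w1: no successors, so □◇¬(p → q) holds vacuously. ✓
w2: successors {w3}; ◇¬(p → q) there: w3:F. ✗
w3: successors {w0}; ◇¬(p → q) there: w0:F. ✗
w4: no successors, so □◇¬(p → q) holds vacuously. ✓
w5: successors {w5}; ◇¬(p → q) there: w5:F. ✗
w6: no successors, so □◇¬(p → q) holds vacuously. ✓
That's 3 of 7 worlds, so 3/7.

3/7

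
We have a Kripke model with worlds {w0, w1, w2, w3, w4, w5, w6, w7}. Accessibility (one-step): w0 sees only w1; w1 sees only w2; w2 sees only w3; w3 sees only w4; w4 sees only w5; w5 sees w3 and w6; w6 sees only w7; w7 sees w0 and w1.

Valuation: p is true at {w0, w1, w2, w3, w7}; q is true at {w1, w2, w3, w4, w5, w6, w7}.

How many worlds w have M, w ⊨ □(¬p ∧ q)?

2

w0: successors {w1}; ¬p ∧ q there: w1:F. ✗
w1: successors {w2}; ¬p ∧ q there: w2:F. ✗
w2: successors {w3}; ¬p ∧ q there: w3:F. ✗
w3: successors {w4}; ¬p ∧ q there: w4:T. ✓
w4: successors {w5}; ¬p ∧ q there: w5:T. ✓
w5: successors {w3, w6}; ¬p ∧ q there: w3:F, w6:T. ✗
w6: successors {w7}; ¬p ∧ q there: w7:F. ✗
w7: successors {w0, w1}; ¬p ∧ q there: w0:F, w1:F. ✗
Satisfying worlds: {w3, w4}.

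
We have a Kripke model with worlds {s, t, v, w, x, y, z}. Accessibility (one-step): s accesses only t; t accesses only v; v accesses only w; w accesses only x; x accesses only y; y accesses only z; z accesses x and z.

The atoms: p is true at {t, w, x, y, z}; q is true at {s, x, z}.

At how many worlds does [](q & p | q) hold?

3

s: successors {t}; q & p | q there: t:F. ✗
t: successors {v}; q & p | q there: v:F. ✗
v: successors {w}; q & p | q there: w:F. ✗
w: successors {x}; q & p | q there: x:T. ✓
x: successors {y}; q & p | q there: y:F. ✗
y: successors {z}; q & p | q there: z:T. ✓
z: successors {x, z}; q & p | q there: x:T, z:T. ✓
Satisfying worlds: {w, y, z}.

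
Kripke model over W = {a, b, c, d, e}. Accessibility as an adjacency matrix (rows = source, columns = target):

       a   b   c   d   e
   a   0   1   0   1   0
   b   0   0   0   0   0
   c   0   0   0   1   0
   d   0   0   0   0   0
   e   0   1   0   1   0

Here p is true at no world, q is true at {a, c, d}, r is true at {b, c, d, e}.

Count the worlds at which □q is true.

3

a: successors {b, d}; q there: b:F, d:T. ✗
b: no successors, so □q holds vacuously. ✓
c: successors {d}; q there: d:T. ✓
d: no successors, so □q holds vacuously. ✓
e: successors {b, d}; q there: b:F, d:T. ✗
Satisfying worlds: {b, c, d}.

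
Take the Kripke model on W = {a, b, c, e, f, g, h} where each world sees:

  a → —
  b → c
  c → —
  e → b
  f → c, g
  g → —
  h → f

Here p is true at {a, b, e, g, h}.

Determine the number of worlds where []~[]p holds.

5

a: no successors, so []~[]p holds vacuously. ✓
b: successors {c}; ~[]p there: c:F. ✗
c: no successors, so []~[]p holds vacuously. ✓
e: successors {b}; ~[]p there: b:T. ✓
f: successors {c, g}; ~[]p there: c:F, g:F. ✗
g: no successors, so []~[]p holds vacuously. ✓
h: successors {f}; ~[]p there: f:T. ✓
Satisfying worlds: {a, c, e, g, h}.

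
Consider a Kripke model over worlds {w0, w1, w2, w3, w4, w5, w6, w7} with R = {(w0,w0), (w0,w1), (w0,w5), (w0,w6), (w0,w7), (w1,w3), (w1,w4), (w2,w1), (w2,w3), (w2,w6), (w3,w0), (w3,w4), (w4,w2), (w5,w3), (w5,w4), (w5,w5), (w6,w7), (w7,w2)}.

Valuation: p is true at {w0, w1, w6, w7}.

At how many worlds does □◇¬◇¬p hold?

2

w0: successors {w0, w1, w5, w6, w7}; ◇¬◇¬p there: w0:T, w1:F, w5:F, w6:F, w7:F. ✗
w1: successors {w3, w4}; ◇¬◇¬p there: w3:F, w4:F. ✗
w2: successors {w1, w3, w6}; ◇¬◇¬p there: w1:F, w3:F, w6:F. ✗
w3: successors {w0, w4}; ◇¬◇¬p there: w0:T, w4:F. ✗
w4: successors {w2}; ◇¬◇¬p there: w2:T. ✓
w5: successors {w3, w4, w5}; ◇¬◇¬p there: w3:F, w4:F, w5:F. ✗
w6: successors {w7}; ◇¬◇¬p there: w7:F. ✗
w7: successors {w2}; ◇¬◇¬p there: w2:T. ✓
Satisfying worlds: {w4, w7}.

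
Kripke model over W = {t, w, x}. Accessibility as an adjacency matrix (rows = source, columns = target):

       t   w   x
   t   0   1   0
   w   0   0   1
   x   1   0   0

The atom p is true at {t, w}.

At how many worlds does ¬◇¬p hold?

t: ◇¬p is F. ✓
w: ◇¬p is T. ✗
x: ◇¬p is F. ✓
Satisfying worlds: {t, x}.

2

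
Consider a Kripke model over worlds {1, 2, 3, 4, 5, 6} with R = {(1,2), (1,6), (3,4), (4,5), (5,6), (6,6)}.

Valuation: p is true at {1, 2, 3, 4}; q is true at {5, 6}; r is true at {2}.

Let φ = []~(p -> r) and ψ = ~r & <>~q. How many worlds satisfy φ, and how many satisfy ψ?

For []~(p -> r):
1: successors {2, 6}; ~(p -> r) there: 2:F, 6:F. ✗
2: no successors, so []~(p -> r) holds vacuously. ✓
3: successors {4}; ~(p -> r) there: 4:T. ✓
4: successors {5}; ~(p -> r) there: 5:F. ✗
5: successors {6}; ~(p -> r) there: 6:F. ✗
6: successors {6}; ~(p -> r) there: 6:F. ✗
— 2 worlds.
For ~r & <>~q:
1: ~r is T, <>~q is T. ✓
2: ~r is F, <>~q is F. ✗
3: ~r is T, <>~q is T. ✓
4: ~r is T, <>~q is F. ✗
5: ~r is T, <>~q is F. ✗
6: ~r is T, <>~q is F. ✗
— 2 worlds.

2 and 2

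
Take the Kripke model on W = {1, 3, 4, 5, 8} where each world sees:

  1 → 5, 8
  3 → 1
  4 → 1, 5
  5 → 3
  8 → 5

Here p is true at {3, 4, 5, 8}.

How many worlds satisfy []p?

1: successors {5, 8}; p there: 5:T, 8:T. ✓
3: successors {1}; p there: 1:F. ✗
4: successors {1, 5}; p there: 1:F, 5:T. ✗
5: successors {3}; p there: 3:T. ✓
8: successors {5}; p there: 5:T. ✓
Satisfying worlds: {1, 5, 8}.

3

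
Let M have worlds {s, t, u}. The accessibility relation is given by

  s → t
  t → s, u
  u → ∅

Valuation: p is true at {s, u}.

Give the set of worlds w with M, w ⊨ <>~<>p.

s: successors {t}; ~<>p there: t:F. ✗
t: successors {s, u}; ~<>p there: s:T, u:T. ✓
u: no successors, so <>~<>p fails. ✗

{t}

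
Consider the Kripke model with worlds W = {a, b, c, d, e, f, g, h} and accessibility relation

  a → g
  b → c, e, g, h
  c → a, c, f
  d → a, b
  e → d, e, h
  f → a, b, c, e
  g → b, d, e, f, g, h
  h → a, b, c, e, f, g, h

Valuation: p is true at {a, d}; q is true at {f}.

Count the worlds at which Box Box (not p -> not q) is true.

a: successors {g}; Box (not p -> not q) there: g:F. ✗
b: successors {c, e, g, h}; Box (not p -> not q) there: c:F, e:T, g:F, h:F. ✗
c: successors {a, c, f}; Box (not p -> not q) there: a:T, c:F, f:T. ✗
d: successors {a, b}; Box (not p -> not q) there: a:T, b:T. ✓
e: successors {d, e, h}; Box (not p -> not q) there: d:T, e:T, h:F. ✗
f: successors {a, b, c, e}; Box (not p -> not q) there: a:T, b:T, c:F, e:T. ✗
g: successors {b, d, e, f, g, h}; Box (not p -> not q) there: b:T, d:T, e:T, f:T, g:F, h:F. ✗
h: successors {a, b, c, e, f, g, h}; Box (not p -> not q) there: a:T, b:T, c:F, e:T, f:T, g:F, h:F. ✗
Satisfying worlds: {d}.

1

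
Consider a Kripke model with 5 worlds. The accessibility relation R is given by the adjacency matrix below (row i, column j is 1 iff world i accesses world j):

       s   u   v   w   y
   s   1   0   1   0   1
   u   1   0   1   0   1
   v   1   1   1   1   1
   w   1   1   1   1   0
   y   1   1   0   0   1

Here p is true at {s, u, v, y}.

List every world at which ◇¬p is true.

s: successors {s, v, y}; ¬p there: s:F, v:F, y:F. ✗
u: successors {s, v, y}; ¬p there: s:F, v:F, y:F. ✗
v: successors {s, u, v, w, y}; ¬p there: s:F, u:F, v:F, w:T, y:F. ✓
w: successors {s, u, v, w}; ¬p there: s:F, u:F, v:F, w:T. ✓
y: successors {s, u, y}; ¬p there: s:F, u:F, y:F. ✗

{v, w}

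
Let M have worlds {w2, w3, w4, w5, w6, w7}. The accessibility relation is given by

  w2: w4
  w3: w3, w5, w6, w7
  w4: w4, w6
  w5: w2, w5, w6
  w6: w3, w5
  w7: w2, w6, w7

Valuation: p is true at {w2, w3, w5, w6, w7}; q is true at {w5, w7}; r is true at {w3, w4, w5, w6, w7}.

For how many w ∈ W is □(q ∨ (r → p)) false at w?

w2: successors {w4}; q ∨ (r → p) there: w4:F. ✗
w3: successors {w3, w5, w6, w7}; q ∨ (r → p) there: w3:T, w5:T, w6:T, w7:T. ✓
w4: successors {w4, w6}; q ∨ (r → p) there: w4:F, w6:T. ✗
w5: successors {w2, w5, w6}; q ∨ (r → p) there: w2:T, w5:T, w6:T. ✓
w6: successors {w3, w5}; q ∨ (r → p) there: w3:T, w5:T. ✓
w7: successors {w2, w6, w7}; q ∨ (r → p) there: w2:T, w6:T, w7:T. ✓
Satisfying worlds: {w3, w5, w6, w7}.
So □(q ∨ (r → p)) fails at the other 2 worlds.

2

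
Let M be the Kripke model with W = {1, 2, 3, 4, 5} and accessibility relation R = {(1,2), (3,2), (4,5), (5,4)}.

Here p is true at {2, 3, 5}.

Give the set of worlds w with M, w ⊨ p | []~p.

{2, 3, 5}

1: p is F, []~p is F. ✗
2: p is T, []~p is T. ✓
3: p is T, []~p is F. ✓
4: p is F, []~p is F. ✗
5: p is T, []~p is T. ✓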